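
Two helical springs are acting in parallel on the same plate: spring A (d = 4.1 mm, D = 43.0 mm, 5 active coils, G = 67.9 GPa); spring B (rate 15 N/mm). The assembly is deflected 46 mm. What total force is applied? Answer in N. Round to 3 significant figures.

k_A = Gd⁴/(8D³N_a) = (67.9×10³)(4.1⁴)/(8·43.0³·5) = 6.0331 N/mm
Parallel: k_eq = 6.0331 + 15 = 21.033 N/mm
F = k_eq·δ = 21.033·46 = 967.52 N

968 N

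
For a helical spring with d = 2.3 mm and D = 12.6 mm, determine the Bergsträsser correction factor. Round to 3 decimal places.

C = D/d = 12.6/2.3 = 5.4783
K_B = (4C+2)/(4C−3) = 23.913/18.913 = 1.2644

1.264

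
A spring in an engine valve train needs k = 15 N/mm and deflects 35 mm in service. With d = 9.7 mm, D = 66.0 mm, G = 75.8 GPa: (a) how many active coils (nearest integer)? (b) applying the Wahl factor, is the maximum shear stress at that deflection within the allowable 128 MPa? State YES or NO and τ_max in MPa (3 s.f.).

(a) 19 coils; (b) YES, τ_max = 121 MPa

N_a = Gd⁴/(8D³k) = (75.8×10³)(9.7⁴)/(8·66.0³·15) = 19.45 → N_a = 19
Actual rate k = Gd⁴/(8D³·19) = 15.356 N/mm
Working load F = kδ = 15.356·35 = 537.46 N
C = 66.0/9.7 = 6.8041; K_W = (4C−1)/(4C−4)+0.615/C = 1.2196
τ_max = K_W·8FD/(πd³) = 1.2196·98.973 = 120.71 MPa
τ_max ≤ 128 MPa → acceptable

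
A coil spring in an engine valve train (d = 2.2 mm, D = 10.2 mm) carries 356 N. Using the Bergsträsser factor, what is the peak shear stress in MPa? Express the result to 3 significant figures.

1150 MPa

Spring index C = D/d = 10.2/2.2 = 4.6364
K_B = (4C+2)/(4C−3) = 20.545/15.545 = 1.3216
τ₀ = 8FD/(πd³) = 8·356·10.2/(π·2.2³) = 29049.6/33.452 = 868.4 MPa
τ_max = K·τ₀ = 1.3216 × 868.4 = 1147.7 MPa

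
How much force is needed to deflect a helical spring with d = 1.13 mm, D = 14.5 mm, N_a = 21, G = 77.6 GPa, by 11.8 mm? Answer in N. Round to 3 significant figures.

2.92 N

k = Gd⁴/(8D³N_a) = (77.6×10³)(1.13⁴)/(8·14.5³·21) = 0.24704 N/mm
F = k·δ = 0.24704 × 11.8 = 2.915 N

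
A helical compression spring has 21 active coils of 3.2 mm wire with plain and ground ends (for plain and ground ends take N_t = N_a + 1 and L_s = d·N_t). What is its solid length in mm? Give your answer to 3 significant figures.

plain and ground ends: N_t = N_a + 1 = 21 + 1 = 22
L_s = d·N_t = 3.2 × 22 = 70.4 mm

70.4 mm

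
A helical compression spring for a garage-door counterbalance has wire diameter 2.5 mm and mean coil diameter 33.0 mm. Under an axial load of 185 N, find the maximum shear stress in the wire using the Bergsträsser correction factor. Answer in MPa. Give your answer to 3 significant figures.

1090 MPa

Spring index C = D/d = 33.0/2.5 = 13.2000
K_B = (4C+2)/(4C−3) = 54.800/49.800 = 1.1004
τ₀ = 8FD/(πd³) = 8·185·33.0/(π·2.5³) = 48840/49.087 = 994.96 MPa
τ_max = K·τ₀ = 1.1004 × 994.96 = 1094.9 MPa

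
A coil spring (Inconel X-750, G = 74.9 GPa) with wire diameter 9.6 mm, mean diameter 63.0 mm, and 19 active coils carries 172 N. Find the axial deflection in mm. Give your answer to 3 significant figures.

10.3 mm

k = Gd⁴/(8D³N_a) = (74.9×10³)(9.6⁴)/(8·63.0³·19) = 16.738 N/mm
δ = F/k = 172 / 16.738 = 10.276 mm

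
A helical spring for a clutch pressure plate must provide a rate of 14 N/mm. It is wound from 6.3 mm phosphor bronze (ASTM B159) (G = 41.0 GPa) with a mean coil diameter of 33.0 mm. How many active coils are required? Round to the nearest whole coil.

16

N_a = Gd⁴/(8D³k) = (41.0×10³ × 6.3⁴)/(8 × 33.0³ × 14)
    = 6.45871e+07 / 4.02494e+06 = 16.05 → 16 coils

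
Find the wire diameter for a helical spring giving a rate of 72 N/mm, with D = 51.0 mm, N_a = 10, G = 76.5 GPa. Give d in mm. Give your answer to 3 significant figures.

10.0 mm

d = (8D³N_a·k / G)^(1/4) = (8·51.0³·10·72 / (76.5×10³))^0.25
  = (9987.8)^0.25 = 9.9970 mm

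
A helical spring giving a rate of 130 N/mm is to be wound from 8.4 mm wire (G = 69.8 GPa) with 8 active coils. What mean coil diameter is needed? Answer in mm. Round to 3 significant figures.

D = (Gd⁴/(8N_a·k))^(1/3) = (69.8×10³·8.4⁴/(8·8·130))^(1/3)
  = (41768.5)^(1/3) = 34.6963 mm

34.7 mm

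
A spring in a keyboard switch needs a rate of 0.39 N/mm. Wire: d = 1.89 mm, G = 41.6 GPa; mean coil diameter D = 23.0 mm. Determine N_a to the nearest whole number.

14

N_a = Gd⁴/(8D³k) = (41.6×10³ × 1.89⁴)/(8 × 23.0³ × 0.39)
    = 530812 / 37961 = 13.98 → 14 coils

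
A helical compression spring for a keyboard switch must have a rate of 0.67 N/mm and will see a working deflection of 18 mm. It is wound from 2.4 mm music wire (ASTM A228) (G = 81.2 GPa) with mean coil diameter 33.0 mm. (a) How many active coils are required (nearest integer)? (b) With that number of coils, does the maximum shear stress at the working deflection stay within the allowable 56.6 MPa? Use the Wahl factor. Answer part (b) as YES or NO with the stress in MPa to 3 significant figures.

N_a = Gd⁴/(8D³k) = (81.2×10³)(2.4⁴)/(8·33.0³·0.67) = 13.99 → N_a = 14
Actual rate k = Gd⁴/(8D³·14) = 0.66933 N/mm
Working load F = kδ = 0.66933·18 = 12.048 N
C = 33.0/2.4 = 13.7500; K_W = (4C−1)/(4C−4)+0.615/C = 1.1036
τ_max = K_W·8FD/(πd³) = 1.1036·73.238 = 80.821 MPa
τ_max > 56.6 MPa → exceeds allowable

(a) 14 coils; (b) NO, τ_max = 80.8 MPa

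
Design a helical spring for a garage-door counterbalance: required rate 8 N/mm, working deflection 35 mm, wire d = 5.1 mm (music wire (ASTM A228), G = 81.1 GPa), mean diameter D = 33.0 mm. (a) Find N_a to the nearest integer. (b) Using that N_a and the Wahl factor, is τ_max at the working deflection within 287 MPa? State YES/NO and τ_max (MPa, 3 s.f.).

N_a = Gd⁴/(8D³k) = (81.1×10³)(5.1⁴)/(8·33.0³·8) = 23.86 → N_a = 24
Actual rate k = Gd⁴/(8D³·24) = 7.9517 N/mm
Working load F = kδ = 7.9517·35 = 278.31 N
C = 33.0/5.1 = 6.4706; K_W = (4C−1)/(4C−4)+0.615/C = 1.2321
τ_max = K_W·8FD/(πd³) = 1.2321·176.31 = 217.24 MPa
τ_max ≤ 287 MPa → acceptable

(a) 24 coils; (b) YES, τ_max = 217 MPa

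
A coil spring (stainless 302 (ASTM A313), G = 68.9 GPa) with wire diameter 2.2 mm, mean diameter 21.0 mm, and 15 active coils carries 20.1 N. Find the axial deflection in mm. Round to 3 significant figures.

13.8 mm

k = Gd⁴/(8D³N_a) = (68.9×10³)(2.2⁴)/(8·21.0³·15) = 1.4523 N/mm
δ = F/k = 20.1 / 1.4523 = 13.84 mm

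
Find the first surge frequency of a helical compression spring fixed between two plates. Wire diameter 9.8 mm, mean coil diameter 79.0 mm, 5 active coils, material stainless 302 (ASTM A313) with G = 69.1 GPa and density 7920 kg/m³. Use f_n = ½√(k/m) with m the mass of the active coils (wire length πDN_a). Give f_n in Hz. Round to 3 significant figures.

k = Gd⁴/(8D³N_a) = (69.1×10³)(9.8⁴)/(8·79.0³·5) = 32.318 N/mm = 32318 N/m
Wire length L = πDN_a = π·79.0·5 = 1240.9 mm
m = ρ·(πd²/4)·L = 7920 × 75.43×10⁻⁶ m² × 1.2409 m = 0.74133 kg
f_n = ½√(k/m) = 0.5·√(32318/0.74133) = 0.5·√(43594) = 104.4 Hz

104 Hz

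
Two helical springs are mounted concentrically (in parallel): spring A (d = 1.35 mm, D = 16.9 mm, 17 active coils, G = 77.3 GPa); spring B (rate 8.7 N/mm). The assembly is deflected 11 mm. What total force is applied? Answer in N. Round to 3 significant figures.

k_A = Gd⁴/(8D³N_a) = (77.3×10³)(1.35⁴)/(8·16.9³·17) = 0.39112 N/mm
Parallel: k_eq = 0.39112 + 8.7 = 9.0911 N/mm
F = k_eq·δ = 9.0911·11 = 100 N

100 N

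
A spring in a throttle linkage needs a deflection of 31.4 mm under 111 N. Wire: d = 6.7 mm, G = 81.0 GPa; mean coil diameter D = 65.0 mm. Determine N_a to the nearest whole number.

Required rate k = F/δ = 111/31.4 = 3.535 N/mm
N_a = Gd⁴/(8D³k) = (81.0×10³ × 6.7⁴)/(8 × 65.0³ × 3.535)
    = 1.63224e+08 / 7.76646e+06 = 21.02 → 21 coils

21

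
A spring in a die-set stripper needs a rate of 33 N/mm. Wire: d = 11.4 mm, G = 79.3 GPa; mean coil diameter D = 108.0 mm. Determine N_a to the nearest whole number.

4

N_a = Gd⁴/(8D³k) = (79.3×10³ × 11.4⁴)/(8 × 108.0³ × 33)
    = 1.33935e+09 / 3.32564e+08 = 4.027 → 4 coils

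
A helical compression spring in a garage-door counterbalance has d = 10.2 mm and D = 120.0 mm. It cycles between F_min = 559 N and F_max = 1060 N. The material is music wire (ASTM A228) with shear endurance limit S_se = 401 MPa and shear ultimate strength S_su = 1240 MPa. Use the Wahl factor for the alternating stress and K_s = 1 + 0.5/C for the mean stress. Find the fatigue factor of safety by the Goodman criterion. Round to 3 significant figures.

C = D/d = 120.0/10.2 = 11.7647; K_W = (4C−1)/(4C−4)+0.615/C = 1.1219; K_s = 1+0.5/C = 1.0425
F_a = (F_max−F_min)/2 = 250.5 N; F_m = (F_max+F_min)/2 = 809.5 N
τ_a = K_W·8F_aD/(πd³) = 1.1219 × 72.132 = 80.928 MPa
τ_m = K_s·8F_mD/(πd³) = 1.0425 × 233.1 = 243 MPa
Goodman: 1/n_f = τ_a/S_se + τ_m/S_su = 80.928/401 + 243/1240 = 0.20182 + 0.19597 = 0.39779
n_f = 1/0.39779 = 2.514

2.51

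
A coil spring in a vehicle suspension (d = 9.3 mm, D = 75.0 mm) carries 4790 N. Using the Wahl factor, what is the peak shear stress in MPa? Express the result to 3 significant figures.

Spring index C = D/d = 75.0/9.3 = 8.0645
K_W = (4C−1)/(4C−4) + 0.615/C = 31.258/28.258 + 0.0763 = 1.1824
τ₀ = 8FD/(πd³) = 8·4790·75.0/(π·9.3³) = 2.874e+06/2527 = 1137.3 MPa
τ_max = K·τ₀ = 1.1824 × 1137.3 = 1344.8 MPa

1340 MPa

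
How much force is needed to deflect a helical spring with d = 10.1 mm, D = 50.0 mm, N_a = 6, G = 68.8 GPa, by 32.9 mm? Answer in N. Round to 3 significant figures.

k = Gd⁴/(8D³N_a) = (68.8×10³)(10.1⁴)/(8·50.0³·6) = 119.32 N/mm
F = k·δ = 119.32 × 32.9 = 3925.7 N

3930 N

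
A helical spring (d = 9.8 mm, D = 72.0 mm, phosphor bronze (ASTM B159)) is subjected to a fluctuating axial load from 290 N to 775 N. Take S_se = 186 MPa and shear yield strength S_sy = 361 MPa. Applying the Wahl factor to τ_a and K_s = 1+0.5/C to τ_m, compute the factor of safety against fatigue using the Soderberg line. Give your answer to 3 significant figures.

1.63

C = D/d = 72.0/9.8 = 7.3469; K_W = (4C−1)/(4C−4)+0.615/C = 1.2019; K_s = 1+0.5/C = 1.0681
F_a = (F_max−F_min)/2 = 242.5 N; F_m = (F_max+F_min)/2 = 532.5 N
τ_a = K_W·8F_aD/(πd³) = 1.2019 × 47.24 = 56.776 MPa
τ_m = K_s·8F_mD/(πd³) = 1.0681 × 103.73 = 110.79 MPa
Soderberg: 1/n_f = τ_a/S_se + τ_m/S_sy = 56.776/186 + 110.79/361 = 0.30525 + 0.30690 = 0.61215
n_f = 1/0.61215 = 1.634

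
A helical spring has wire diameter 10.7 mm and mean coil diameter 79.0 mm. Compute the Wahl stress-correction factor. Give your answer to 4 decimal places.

1.2008

C = D/d = 79.0/10.7 = 7.3832
K_W = (4C−1)/(4C−4) + 0.615/C = 28.533/25.533 + 0.0833 = 1.2008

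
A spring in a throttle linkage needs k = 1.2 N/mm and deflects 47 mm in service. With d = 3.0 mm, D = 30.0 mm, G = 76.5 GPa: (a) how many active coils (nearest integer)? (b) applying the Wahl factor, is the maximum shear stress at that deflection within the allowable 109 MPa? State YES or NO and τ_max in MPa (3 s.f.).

(a) 24 coils; (b) NO, τ_max = 182 MPa

N_a = Gd⁴/(8D³k) = (76.5×10³)(3.0⁴)/(8·30.0³·1.2) = 23.91 → N_a = 24
Actual rate k = Gd⁴/(8D³·24) = 1.1953 N/mm
Working load F = kδ = 1.1953·47 = 56.18 N
C = 30.0/3.0 = 10.0000; K_W = (4C−1)/(4C−4)+0.615/C = 1.1448
τ_max = K_W·8FD/(πd³) = 1.1448·158.96 = 181.98 MPa
τ_max > 109 MPa → exceeds allowable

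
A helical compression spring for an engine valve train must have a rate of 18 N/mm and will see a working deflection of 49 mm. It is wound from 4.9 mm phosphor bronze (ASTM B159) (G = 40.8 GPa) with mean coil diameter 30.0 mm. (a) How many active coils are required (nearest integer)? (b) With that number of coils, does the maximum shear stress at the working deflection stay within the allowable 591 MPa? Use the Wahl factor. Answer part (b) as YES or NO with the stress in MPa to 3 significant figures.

(a) 6 coils; (b) NO, τ_max = 720 MPa

N_a = Gd⁴/(8D³k) = (40.8×10³)(4.9⁴)/(8·30.0³·18) = 6.049 → N_a = 6
Actual rate k = Gd⁴/(8D³·6) = 18.148 N/mm
Working load F = kδ = 18.148·49 = 889.27 N
C = 30.0/4.9 = 6.1224; K_W = (4C−1)/(4C−4)+0.615/C = 1.2469
τ_max = K_W·8FD/(πd³) = 1.2469·577.44 = 719.99 MPa
τ_max > 591 MPa → exceeds allowable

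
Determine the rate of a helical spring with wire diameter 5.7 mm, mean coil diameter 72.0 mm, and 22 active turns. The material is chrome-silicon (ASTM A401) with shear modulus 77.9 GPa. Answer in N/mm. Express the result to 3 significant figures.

k = Gd⁴/(8D³N_a) = (77.9×10³ × 5.7⁴) / (8 × 72.0³ × 22)
  = 8.22312e+07 / 6.56916e+07 = 1.2518 N/mm

1.25 N/mm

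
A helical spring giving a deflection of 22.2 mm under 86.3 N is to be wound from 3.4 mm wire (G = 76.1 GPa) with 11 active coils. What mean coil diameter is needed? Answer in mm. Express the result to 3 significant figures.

31.0 mm

Required rate k = F/δ = 86.3/22.2 = 3.8874 N/mm
D = (Gd⁴/(8N_a·k))^(1/3) = (76.1×10³·3.4⁴/(8·11·3.8874))^(1/3)
  = (29727.6)^(1/3) = 30.9780 mm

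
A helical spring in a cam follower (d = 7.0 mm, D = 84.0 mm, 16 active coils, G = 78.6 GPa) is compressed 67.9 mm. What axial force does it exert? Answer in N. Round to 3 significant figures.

k = Gd⁴/(8D³N_a) = (78.6×10³)(7.0⁴)/(8·84.0³·16) = 2.4875 N/mm
F = k·δ = 2.4875 × 67.9 = 168.9 N

169 N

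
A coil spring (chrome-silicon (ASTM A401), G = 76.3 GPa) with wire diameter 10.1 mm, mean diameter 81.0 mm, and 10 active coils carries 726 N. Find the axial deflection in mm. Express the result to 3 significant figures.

38.9 mm

k = Gd⁴/(8D³N_a) = (76.3×10³)(10.1⁴)/(8·81.0³·10) = 18.675 N/mm
δ = F/k = 726 / 18.675 = 38.875 mm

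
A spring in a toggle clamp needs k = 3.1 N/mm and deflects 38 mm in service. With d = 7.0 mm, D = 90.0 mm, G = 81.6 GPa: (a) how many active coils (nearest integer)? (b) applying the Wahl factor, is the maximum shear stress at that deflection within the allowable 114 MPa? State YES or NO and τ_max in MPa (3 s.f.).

(a) 11 coils; (b) YES, τ_max = 86.2 MPa

N_a = Gd⁴/(8D³k) = (81.6×10³)(7.0⁴)/(8·90.0³·3.1) = 10.84 → N_a = 11
Actual rate k = Gd⁴/(8D³·11) = 3.054 N/mm
Working load F = kδ = 3.054·38 = 116.05 N
C = 90.0/7.0 = 12.8571; K_W = (4C−1)/(4C−4)+0.615/C = 1.1111
τ_max = K_W·8FD/(πd³) = 1.1111·77.543 = 86.157 MPa
τ_max ≤ 114 MPa → acceptable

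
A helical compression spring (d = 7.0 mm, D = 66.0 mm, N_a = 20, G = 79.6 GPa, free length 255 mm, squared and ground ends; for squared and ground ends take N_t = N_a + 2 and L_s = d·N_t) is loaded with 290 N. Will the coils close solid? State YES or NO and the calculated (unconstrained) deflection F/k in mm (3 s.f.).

NO, δ = 69.8 mm

k = Gd⁴/(8D³N_a) = (79.6×10³)(7.0⁴)/(8·66.0³·20) = 4.1548 N/mm
N_t = 22; L_s = 7.0·22 = 154 mm; δ_solid = L₀ − L_s = 255 − 154 = 101 mm
δ = F/k = 290/4.1548 = 69.798 mm
δ < δ_solid → spring does not go solid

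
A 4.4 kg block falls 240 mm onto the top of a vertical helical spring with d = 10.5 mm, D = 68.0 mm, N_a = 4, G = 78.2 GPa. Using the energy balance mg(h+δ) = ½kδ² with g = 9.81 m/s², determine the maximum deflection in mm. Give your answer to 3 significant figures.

k = Gd⁴/(8D³N_a) = (78.2×10³)(10.5⁴)/(8·68.0³·4) = 94.469 N/mm
W = mg = 4.4 × 9.81 = 43.164 N
½kδ² − Wδ − Wh = 0 → δ = (W + √(W² + 2kWh))/k
δ = (43.164 + √(1863.1 + 1.95727e+06))/94.469 = (43.164 + 1399.7)/94.469 = 15.273 mm

15.3 mm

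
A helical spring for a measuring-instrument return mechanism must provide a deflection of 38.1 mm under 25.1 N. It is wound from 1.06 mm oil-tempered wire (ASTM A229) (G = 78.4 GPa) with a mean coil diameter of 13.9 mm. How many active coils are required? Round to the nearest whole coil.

7

Required rate k = F/δ = 25.1/38.1 = 0.65879 N/mm
N_a = Gd⁴/(8D³k) = (78.4×10³ × 1.06⁴)/(8 × 13.9³ × 0.65879)
    = 98978.2 / 14154.1 = 6.993 → 7 coils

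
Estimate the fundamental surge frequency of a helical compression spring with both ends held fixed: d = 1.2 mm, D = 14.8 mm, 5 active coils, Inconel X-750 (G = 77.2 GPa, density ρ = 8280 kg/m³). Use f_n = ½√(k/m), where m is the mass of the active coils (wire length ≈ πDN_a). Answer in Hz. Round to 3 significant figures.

377 Hz

k = Gd⁴/(8D³N_a) = (77.2×10³)(1.2⁴)/(8·14.8³·5) = 1.2345 N/mm = 1234.5 N/m
Wire length L = πDN_a = π·14.8·5 = 232.48 mm
m = ρ·(πd²/4)·L = 8280 × 1.131×10⁻⁶ m² × 0.23248 m = 0.002177 kg
f_n = ½√(k/m) = 0.5·√(1234.5/0.002177) = 0.5·√(5.6707e+05) = 376.52 Hz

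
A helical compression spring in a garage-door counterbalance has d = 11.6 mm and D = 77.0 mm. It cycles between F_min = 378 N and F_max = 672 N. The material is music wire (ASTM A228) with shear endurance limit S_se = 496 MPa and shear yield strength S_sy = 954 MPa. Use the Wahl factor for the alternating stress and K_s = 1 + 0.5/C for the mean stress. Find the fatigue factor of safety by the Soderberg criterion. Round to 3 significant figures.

C = D/d = 77.0/11.6 = 6.6379; K_W = (4C−1)/(4C−4)+0.615/C = 1.2257; K_s = 1+0.5/C = 1.0753
F_a = (F_max−F_min)/2 = 147 N; F_m = (F_max+F_min)/2 = 525 N
τ_a = K_W·8F_aD/(πd³) = 1.2257 × 18.466 = 22.633 MPa
τ_m = K_s·8F_mD/(πd³) = 1.0753 × 65.95 = 70.918 MPa
Soderberg: 1/n_f = τ_a/S_se + τ_m/S_sy = 22.633/496 + 70.918/954 = 0.04563 + 0.07434 = 0.11997
n_f = 1/0.11997 = 8.335

8.34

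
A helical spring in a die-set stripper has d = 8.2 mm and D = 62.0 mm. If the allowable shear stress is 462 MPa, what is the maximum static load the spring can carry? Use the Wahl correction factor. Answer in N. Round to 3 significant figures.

1350 N

C = D/d = 62.0/8.2 = 7.5610
K_W = (4C−1)/(4C−4) + 0.615/C = 29.244/26.244 + 0.0813 = 1.1957
τ_max = K·8FD/(πd³) → F_max = τ_allow·πd³/(8DK)
F_max = 462·π·8.2³/(8·62.0·1.1957) = 8.0026e+05/593.04 = 1349.4 N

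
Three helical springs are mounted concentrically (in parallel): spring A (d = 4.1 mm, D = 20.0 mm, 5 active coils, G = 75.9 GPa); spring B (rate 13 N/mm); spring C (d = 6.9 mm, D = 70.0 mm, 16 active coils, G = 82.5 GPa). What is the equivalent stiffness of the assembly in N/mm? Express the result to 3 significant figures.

k_A = Gd⁴/(8D³N_a) = (75.9×10³)(4.1⁴)/(8·20.0³·5) = 67.024 N/mm
k_C = Gd⁴/(8D³N_a) = (82.5×10³)(6.9⁴)/(8·70.0³·16) = 4.2594 N/mm
Parallel: k_eq = 67.024 + 13 + 4.2594 = 84.283 N/mm

84.3 N/mm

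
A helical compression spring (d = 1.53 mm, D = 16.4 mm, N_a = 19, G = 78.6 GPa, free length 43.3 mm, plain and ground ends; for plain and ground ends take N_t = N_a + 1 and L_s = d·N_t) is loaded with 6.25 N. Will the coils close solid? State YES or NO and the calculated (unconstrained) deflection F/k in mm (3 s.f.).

k = Gd⁴/(8D³N_a) = (78.6×10³)(1.53⁴)/(8·16.4³·19) = 0.64241 N/mm
N_t = 20; L_s = 1.53·20 = 30.6 mm; δ_solid = L₀ − L_s = 43.3 − 30.6 = 12.7 mm
δ = F/k = 6.25/0.64241 = 9.729 mm
δ < δ_solid → spring does not go solid

NO, δ = 9.73 mm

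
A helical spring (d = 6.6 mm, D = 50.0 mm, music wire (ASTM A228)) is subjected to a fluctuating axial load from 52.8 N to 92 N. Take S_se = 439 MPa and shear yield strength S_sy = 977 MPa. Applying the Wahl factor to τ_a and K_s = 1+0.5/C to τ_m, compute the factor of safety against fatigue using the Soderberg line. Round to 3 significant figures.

17.1

C = D/d = 50.0/6.6 = 7.5758; K_W = (4C−1)/(4C−4)+0.615/C = 1.1952; K_s = 1+0.5/C = 1.0660
F_a = (F_max−F_min)/2 = 19.6 N; F_m = (F_max+F_min)/2 = 72.4 N
τ_a = K_W·8F_aD/(πd³) = 1.1952 × 8.6803 = 10.375 MPa
τ_m = K_s·8F_mD/(πd³) = 1.0660 × 32.064 = 34.18 MPa
Soderberg: 1/n_f = τ_a/S_se + τ_m/S_sy = 10.375/439 + 34.18/977 = 0.02363 + 0.03498 = 0.058618
n_f = 1/0.058618 = 17.06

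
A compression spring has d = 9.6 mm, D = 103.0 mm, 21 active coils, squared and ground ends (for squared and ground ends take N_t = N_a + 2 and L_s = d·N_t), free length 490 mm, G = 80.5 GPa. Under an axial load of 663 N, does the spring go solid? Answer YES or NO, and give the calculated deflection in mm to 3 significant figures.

NO, δ = 178 mm

k = Gd⁴/(8D³N_a) = (80.5×10³)(9.6⁴)/(8·103.0³·21) = 3.7244 N/mm
N_t = 23; L_s = 9.6·23 = 220.8 mm; δ_solid = L₀ − L_s = 490 − 220.8 = 269.2 mm
δ = F/k = 663/3.7244 = 178.01 mm
δ < δ_solid → spring does not go solid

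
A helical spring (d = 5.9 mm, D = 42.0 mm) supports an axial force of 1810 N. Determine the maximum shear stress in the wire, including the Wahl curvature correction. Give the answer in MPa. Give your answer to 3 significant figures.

1140 MPa

Spring index C = D/d = 42.0/5.9 = 7.1186
K_W = (4C−1)/(4C−4) + 0.615/C = 27.475/24.475 + 0.0864 = 1.2090
τ₀ = 8FD/(πd³) = 8·1810·42.0/(π·5.9³) = 608160/645.22 = 942.57 MPa
τ_max = K·τ₀ = 1.2090 × 942.57 = 1139.5 MPa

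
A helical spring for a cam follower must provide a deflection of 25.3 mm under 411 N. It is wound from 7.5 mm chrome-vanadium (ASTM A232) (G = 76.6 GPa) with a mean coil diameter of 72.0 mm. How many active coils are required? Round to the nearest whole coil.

5

Required rate k = F/δ = 411/25.3 = 16.245 N/mm
N_a = Gd⁴/(8D³k) = (76.6×10³ × 7.5⁴)/(8 × 72.0³ × 16.245)
    = 2.42367e+08 / 4.85075e+07 = 4.996 → 5 coils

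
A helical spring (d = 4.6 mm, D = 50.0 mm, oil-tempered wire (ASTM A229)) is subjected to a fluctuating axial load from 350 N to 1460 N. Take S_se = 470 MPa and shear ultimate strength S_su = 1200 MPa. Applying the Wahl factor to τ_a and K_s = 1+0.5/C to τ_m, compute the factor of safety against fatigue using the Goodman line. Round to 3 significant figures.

0.360

C = D/d = 50.0/4.6 = 10.8696; K_W = (4C−1)/(4C−4)+0.615/C = 1.1326; K_s = 1+0.5/C = 1.0460
F_a = (F_max−F_min)/2 = 555 N; F_m = (F_max+F_min)/2 = 905 N
τ_a = K_W·8F_aD/(πd³) = 1.1326 × 725.99 = 822.23 MPa
τ_m = K_s·8F_mD/(πd³) = 1.0460 × 1183.8 = 1238.3 MPa
Goodman: 1/n_f = τ_a/S_se + τ_m/S_su = 822.23/470 + 1238.3/1200 = 1.74943 + 1.03190 = 2.7813
n_f = 1/2.7813 = 0.3595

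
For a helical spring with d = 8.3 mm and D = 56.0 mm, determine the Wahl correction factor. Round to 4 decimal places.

1.2217

C = D/d = 56.0/8.3 = 6.7470
K_W = (4C−1)/(4C−4) + 0.615/C = 25.988/22.988 + 0.0912 = 1.2217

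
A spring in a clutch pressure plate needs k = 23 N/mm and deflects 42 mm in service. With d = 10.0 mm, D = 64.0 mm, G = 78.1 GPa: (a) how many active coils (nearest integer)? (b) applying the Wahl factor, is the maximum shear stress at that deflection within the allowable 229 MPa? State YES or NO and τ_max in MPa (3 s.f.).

N_a = Gd⁴/(8D³k) = (78.1×10³)(10.0⁴)/(8·64.0³·23) = 16.19 → N_a = 16
Actual rate k = Gd⁴/(8D³·16) = 23.276 N/mm
Working load F = kδ = 23.276·42 = 977.58 N
C = 64.0/10.0 = 6.4000; K_W = (4C−1)/(4C−4)+0.615/C = 1.2350
τ_max = K_W·8FD/(πd³) = 1.2350·159.32 = 196.76 MPa
τ_max ≤ 229 MPa → acceptable

(a) 16 coils; (b) YES, τ_max = 197 MPa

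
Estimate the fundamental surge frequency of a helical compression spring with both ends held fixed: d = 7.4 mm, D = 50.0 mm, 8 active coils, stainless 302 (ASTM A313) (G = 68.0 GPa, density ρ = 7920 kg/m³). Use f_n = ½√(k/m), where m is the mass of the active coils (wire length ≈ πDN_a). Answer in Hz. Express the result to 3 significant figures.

122 Hz

k = Gd⁴/(8D³N_a) = (68.0×10³)(7.4⁴)/(8·50.0³·8) = 25.489 N/mm = 25489 N/m
Wire length L = πDN_a = π·50.0·8 = 1256.6 mm
m = ρ·(πd²/4)·L = 7920 × 43.008×10⁻⁶ m² × 1.2566 m = 0.42804 kg
f_n = ½√(k/m) = 0.5·√(25489/0.42804) = 0.5·√(59547) = 122.01 Hz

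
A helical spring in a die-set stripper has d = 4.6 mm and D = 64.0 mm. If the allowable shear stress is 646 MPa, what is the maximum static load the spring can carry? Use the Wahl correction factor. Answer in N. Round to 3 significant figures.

350 N

C = D/d = 64.0/4.6 = 13.9130
K_W = (4C−1)/(4C−4) + 0.615/C = 54.652/51.652 + 0.0442 = 1.1023
τ_max = K·8FD/(πd³) → F_max = τ_allow·πd³/(8DK)
F_max = 646·π·4.6³/(8·64.0·1.1023) = 1.9754e+05/564.37 = 350.02 N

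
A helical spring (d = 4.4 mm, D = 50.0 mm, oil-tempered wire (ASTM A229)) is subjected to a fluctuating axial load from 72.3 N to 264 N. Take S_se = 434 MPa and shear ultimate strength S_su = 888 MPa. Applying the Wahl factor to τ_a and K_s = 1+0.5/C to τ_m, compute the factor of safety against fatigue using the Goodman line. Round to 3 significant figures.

C = D/d = 50.0/4.4 = 11.3636; K_W = (4C−1)/(4C−4)+0.615/C = 1.1265; K_s = 1+0.5/C = 1.0440
F_a = (F_max−F_min)/2 = 95.85 N; F_m = (F_max+F_min)/2 = 168.15 N
τ_a = K_W·8F_aD/(πd³) = 1.1265 × 143.27 = 161.39 MPa
τ_m = K_s·8F_mD/(πd³) = 1.0440 × 251.33 = 262.39 MPa
Goodman: 1/n_f = τ_a/S_se + τ_m/S_su = 161.39/434 + 262.39/888 = 0.37186 + 0.29549 = 0.66735
n_f = 1/0.66735 = 1.498

1.50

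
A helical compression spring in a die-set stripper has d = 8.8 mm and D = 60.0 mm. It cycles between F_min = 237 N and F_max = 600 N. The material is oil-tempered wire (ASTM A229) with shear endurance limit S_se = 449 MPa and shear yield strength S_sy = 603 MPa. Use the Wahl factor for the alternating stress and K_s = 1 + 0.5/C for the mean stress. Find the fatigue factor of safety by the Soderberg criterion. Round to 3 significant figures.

3.60

C = D/d = 60.0/8.8 = 6.8182; K_W = (4C−1)/(4C−4)+0.615/C = 1.2191; K_s = 1+0.5/C = 1.0733
F_a = (F_max−F_min)/2 = 181.5 N; F_m = (F_max+F_min)/2 = 418.5 N
τ_a = K_W·8F_aD/(πd³) = 1.2191 × 40.693 = 49.609 MPa
τ_m = K_s·8F_mD/(πd³) = 1.0733 × 93.829 = 100.71 MPa
Soderberg: 1/n_f = τ_a/S_se + τ_m/S_sy = 49.609/449 + 100.71/603 = 0.11049 + 0.16702 = 0.2775
n_f = 1/0.2775 = 3.604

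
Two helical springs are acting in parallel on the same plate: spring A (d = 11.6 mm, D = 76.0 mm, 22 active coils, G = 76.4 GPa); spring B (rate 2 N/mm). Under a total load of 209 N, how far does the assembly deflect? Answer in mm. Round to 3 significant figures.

k_A = Gd⁴/(8D³N_a) = (76.4×10³)(11.6⁴)/(8·76.0³·22) = 17.905 N/mm
Parallel: k_eq = 17.905 + 2 = 19.905 N/mm
δ = F/k_eq = 209/19.905 = 10.5 mm

10.5 mm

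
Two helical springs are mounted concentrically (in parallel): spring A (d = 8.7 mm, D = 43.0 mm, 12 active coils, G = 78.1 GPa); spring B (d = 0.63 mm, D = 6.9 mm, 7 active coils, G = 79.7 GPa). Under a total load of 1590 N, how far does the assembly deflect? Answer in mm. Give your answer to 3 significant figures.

k_A = Gd⁴/(8D³N_a) = (78.1×10³)(8.7⁴)/(8·43.0³·12) = 58.621 N/mm
k_B = Gd⁴/(8D³N_a) = (79.7×10³)(0.63⁴)/(8·6.9³·7) = 0.68247 N/mm
Parallel: k_eq = 58.621 + 0.68247 = 59.303 N/mm
δ = F/k_eq = 1590/59.303 = 26.811 mm

26.8 mm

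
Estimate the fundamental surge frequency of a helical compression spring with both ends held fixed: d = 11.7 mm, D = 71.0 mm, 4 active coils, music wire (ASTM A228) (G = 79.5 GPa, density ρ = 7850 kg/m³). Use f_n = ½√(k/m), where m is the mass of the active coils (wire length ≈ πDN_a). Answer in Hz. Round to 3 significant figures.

208 Hz

k = Gd⁴/(8D³N_a) = (79.5×10³)(11.7⁴)/(8·71.0³·4) = 130.07 N/mm = 1.3007e+05 N/m
Wire length L = πDN_a = π·71.0·4 = 892.21 mm
m = ρ·(πd²/4)·L = 7850 × 107.51×10⁻⁶ m² × 0.89221 m = 0.75301 kg
f_n = ½√(k/m) = 0.5·√(1.3007e+05/0.75301) = 0.5·√(1.7274e+05) = 207.81 Hz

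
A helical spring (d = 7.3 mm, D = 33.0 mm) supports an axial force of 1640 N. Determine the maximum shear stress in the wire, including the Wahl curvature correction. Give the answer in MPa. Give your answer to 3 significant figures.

478 MPa

Spring index C = D/d = 33.0/7.3 = 4.5205
K_W = (4C−1)/(4C−4) + 0.615/C = 17.082/14.082 + 0.1360 = 1.3491
τ₀ = 8FD/(πd³) = 8·1640·33.0/(π·7.3³) = 432960/1222.1 = 354.27 MPa
τ_max = K·τ₀ = 1.3491 × 354.27 = 477.93 MPa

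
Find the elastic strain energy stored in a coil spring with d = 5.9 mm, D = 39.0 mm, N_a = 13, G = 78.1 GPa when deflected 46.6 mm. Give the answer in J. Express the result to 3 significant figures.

16.7 J

k = Gd⁴/(8D³N_a) = (78.1×10³)(5.9⁴)/(8·39.0³·13) = 15.34 N/mm
U = ½kδ² = 0.5 × 15.34 × 46.6² = 16656 N·mm = 16.656 J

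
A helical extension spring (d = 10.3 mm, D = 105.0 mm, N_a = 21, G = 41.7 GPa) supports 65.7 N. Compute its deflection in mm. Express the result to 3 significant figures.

k = Gd⁴/(8D³N_a) = (41.7×10³)(10.3⁴)/(8·105.0³·21) = 2.4133 N/mm
δ = F/k = 65.7 / 2.4133 = 27.224 mm

27.2 mm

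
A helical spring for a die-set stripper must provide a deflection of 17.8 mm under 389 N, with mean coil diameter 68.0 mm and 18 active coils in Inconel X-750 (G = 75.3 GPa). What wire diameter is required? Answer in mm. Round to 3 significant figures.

10.7 mm

Required rate k = F/δ = 389/17.8 = 21.854 N/mm
d = (8D³N_a·k / G)^(1/4) = (8·68.0³·18·21.854 / (75.3×10³))^0.25
  = (13141)^0.25 = 10.7067 mm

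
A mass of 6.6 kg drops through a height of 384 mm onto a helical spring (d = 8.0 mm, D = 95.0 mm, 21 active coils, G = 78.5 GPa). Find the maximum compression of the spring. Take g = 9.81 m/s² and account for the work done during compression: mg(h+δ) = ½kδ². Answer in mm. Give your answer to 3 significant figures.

181 mm

k = Gd⁴/(8D³N_a) = (78.5×10³)(8.0⁴)/(8·95.0³·21) = 2.2323 N/mm
W = mg = 6.6 × 9.81 = 64.746 N
½kδ² − Wδ − Wh = 0 → δ = (W + √(W² + 2kWh))/k
δ = (64.746 + √(4192 + 111000))/2.2323 = (64.746 + 339.4)/2.2323 = 181.05 mm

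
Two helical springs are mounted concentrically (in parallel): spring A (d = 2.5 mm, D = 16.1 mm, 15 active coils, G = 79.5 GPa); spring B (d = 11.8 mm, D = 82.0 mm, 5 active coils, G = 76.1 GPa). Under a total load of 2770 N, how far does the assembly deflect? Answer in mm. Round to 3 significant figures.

37.9 mm

k_A = Gd⁴/(8D³N_a) = (79.5×10³)(2.5⁴)/(8·16.1³·15) = 6.2011 N/mm
k_B = Gd⁴/(8D³N_a) = (76.1×10³)(11.8⁴)/(8·82.0³·5) = 66.898 N/mm
Parallel: k_eq = 6.2011 + 66.898 = 73.099 N/mm
δ = F/k_eq = 2770/73.099 = 37.894 mm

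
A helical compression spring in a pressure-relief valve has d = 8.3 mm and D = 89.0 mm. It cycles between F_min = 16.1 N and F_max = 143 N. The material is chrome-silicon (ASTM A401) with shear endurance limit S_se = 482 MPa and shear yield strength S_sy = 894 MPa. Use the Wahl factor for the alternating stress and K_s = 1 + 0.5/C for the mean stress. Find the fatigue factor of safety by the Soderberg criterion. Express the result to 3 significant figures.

10.4

C = D/d = 89.0/8.3 = 10.7229; K_W = (4C−1)/(4C−4)+0.615/C = 1.1345; K_s = 1+0.5/C = 1.0466
F_a = (F_max−F_min)/2 = 63.45 N; F_m = (F_max+F_min)/2 = 79.55 N
τ_a = K_W·8F_aD/(πd³) = 1.1345 × 25.149 = 28.532 MPa
τ_m = K_s·8F_mD/(πd³) = 1.0466 × 31.531 = 33.001 MPa
Soderberg: 1/n_f = τ_a/S_se + τ_m/S_sy = 28.532/482 + 33.001/894 = 0.05919 + 0.03691 = 0.096109
n_f = 1/0.096109 = 10.4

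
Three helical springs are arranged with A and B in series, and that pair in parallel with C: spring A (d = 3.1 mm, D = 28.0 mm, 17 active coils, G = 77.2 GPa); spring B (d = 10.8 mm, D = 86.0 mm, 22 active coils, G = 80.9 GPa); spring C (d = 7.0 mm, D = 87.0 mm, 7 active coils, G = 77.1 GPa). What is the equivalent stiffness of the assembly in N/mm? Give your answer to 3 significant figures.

k_A = Gd⁴/(8D³N_a) = (77.2×10³)(3.1⁴)/(8·28.0³·17) = 2.3881 N/mm
k_B = Gd⁴/(8D³N_a) = (80.9×10³)(10.8⁴)/(8·86.0³·22) = 9.8319 N/mm
k_C = Gd⁴/(8D³N_a) = (77.1×10³)(7.0⁴)/(8·87.0³·7) = 5.02 N/mm
Springs A,B series: k_AB = 1/(1/2.3881+1/9.8319) = 1.9214 N/mm; parallel with C: k_eq = 1.9214+5.02 = 6.9414 N/mm

6.94 N/mm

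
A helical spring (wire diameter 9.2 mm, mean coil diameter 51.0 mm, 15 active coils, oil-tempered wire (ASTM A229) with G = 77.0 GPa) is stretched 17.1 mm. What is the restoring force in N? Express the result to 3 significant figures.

k = Gd⁴/(8D³N_a) = (77.0×10³)(9.2⁴)/(8·51.0³·15) = 34.654 N/mm
F = k·δ = 34.654 × 17.1 = 592.58 N

593 N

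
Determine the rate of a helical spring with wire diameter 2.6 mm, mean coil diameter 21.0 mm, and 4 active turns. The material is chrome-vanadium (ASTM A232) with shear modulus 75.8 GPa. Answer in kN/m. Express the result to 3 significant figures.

k = Gd⁴/(8D³N_a) = (75.8×10³ × 2.6⁴) / (8 × 21.0³ × 4)
  = 3.46388e+06 / 296352 = 11.688 N/mm

11.7 kN/m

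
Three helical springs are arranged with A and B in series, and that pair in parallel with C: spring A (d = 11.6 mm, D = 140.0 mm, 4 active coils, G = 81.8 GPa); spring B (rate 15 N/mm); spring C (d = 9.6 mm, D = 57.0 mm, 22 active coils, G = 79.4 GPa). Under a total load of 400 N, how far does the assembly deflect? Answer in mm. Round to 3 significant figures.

k_A = Gd⁴/(8D³N_a) = (81.8×10³)(11.6⁴)/(8·140.0³·4) = 16.868 N/mm
k_C = Gd⁴/(8D³N_a) = (79.4×10³)(9.6⁴)/(8·57.0³·22) = 20.69 N/mm
Springs A,B series: k_AB = 1/(1/16.868+1/15) = 7.9395 N/mm; parallel with C: k_eq = 7.9395+20.69 = 28.63 N/mm
δ = F/k_eq = 400/28.63 = 13.971 mm

14.0 mm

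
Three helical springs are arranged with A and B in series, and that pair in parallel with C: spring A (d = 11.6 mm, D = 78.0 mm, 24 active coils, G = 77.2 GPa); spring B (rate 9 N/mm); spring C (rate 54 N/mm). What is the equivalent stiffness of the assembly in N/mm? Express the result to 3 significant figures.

59.7 N/mm

k_A = Gd⁴/(8D³N_a) = (77.2×10³)(11.6⁴)/(8·78.0³·24) = 15.341 N/mm
Springs A,B series: k_AB = 1/(1/15.341+1/9) = 5.6723 N/mm; parallel with C: k_eq = 5.6723+54 = 59.672 N/mm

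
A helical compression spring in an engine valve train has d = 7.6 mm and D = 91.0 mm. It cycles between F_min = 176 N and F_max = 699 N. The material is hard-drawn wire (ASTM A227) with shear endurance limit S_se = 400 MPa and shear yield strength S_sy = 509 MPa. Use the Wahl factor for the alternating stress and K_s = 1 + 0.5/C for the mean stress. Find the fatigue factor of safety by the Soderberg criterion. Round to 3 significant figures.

1.16

C = D/d = 91.0/7.6 = 11.9737; K_W = (4C−1)/(4C−4)+0.615/C = 1.1197; K_s = 1+0.5/C = 1.0418
F_a = (F_max−F_min)/2 = 261.5 N; F_m = (F_max+F_min)/2 = 437.5 N
τ_a = K_W·8F_aD/(πd³) = 1.1197 × 138.04 = 154.57 MPa
τ_m = K_s·8F_mD/(πd³) = 1.0418 × 230.95 = 240.59 MPa
Soderberg: 1/n_f = τ_a/S_se + τ_m/S_sy = 154.57/400 + 240.59/509 = 0.38642 + 0.47268 = 0.8591
n_f = 1/0.8591 = 1.164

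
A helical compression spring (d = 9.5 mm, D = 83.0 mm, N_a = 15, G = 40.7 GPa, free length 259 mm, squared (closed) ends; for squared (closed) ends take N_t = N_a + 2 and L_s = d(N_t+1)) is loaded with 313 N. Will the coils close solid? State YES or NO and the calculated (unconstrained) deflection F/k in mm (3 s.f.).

k = Gd⁴/(8D³N_a) = (40.7×10³)(9.5⁴)/(8·83.0³·15) = 4.8314 N/mm
N_t = 17; L_s = 9.5·18 = 171 mm; δ_solid = L₀ − L_s = 259 − 171 = 88 mm
δ = F/k = 313/4.8314 = 64.784 mm
δ < δ_solid → spring does not go solid

NO, δ = 64.8 mm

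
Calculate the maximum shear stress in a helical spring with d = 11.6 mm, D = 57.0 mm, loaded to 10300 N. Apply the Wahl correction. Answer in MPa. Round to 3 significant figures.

1260 MPa

Spring index C = D/d = 57.0/11.6 = 4.9138
K_W = (4C−1)/(4C−4) + 0.615/C = 18.655/15.655 + 0.1252 = 1.3168
τ₀ = 8FD/(πd³) = 8·10300·57.0/(π·11.6³) = 4.6968e+06/4903.7 = 957.81 MPa
τ_max = K·τ₀ = 1.3168 × 957.81 = 1261.2 MPa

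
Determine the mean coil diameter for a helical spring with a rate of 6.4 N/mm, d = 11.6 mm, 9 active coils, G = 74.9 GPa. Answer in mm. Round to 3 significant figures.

143 mm

D = (Gd⁴/(8N_a·k))^(1/3) = (74.9×10³·11.6⁴/(8·9·6.4))^(1/3)
  = (2.94307e+06)^(1/3) = 143.3069 mm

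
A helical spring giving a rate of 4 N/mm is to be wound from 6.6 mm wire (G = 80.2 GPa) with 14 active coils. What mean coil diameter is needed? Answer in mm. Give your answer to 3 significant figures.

69.8 mm

D = (Gd⁴/(8N_a·k))^(1/3) = (80.2×10³·6.6⁴/(8·14·4))^(1/3)
  = (339682)^(1/3) = 69.7735 mm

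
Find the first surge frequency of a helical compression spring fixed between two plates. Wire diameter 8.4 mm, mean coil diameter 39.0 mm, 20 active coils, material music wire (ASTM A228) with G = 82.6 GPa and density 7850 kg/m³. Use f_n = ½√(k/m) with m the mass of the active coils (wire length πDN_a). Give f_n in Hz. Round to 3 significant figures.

101 Hz

k = Gd⁴/(8D³N_a) = (82.6×10³)(8.4⁴)/(8·39.0³·20) = 43.329 N/mm = 43329 N/m
Wire length L = πDN_a = π·39.0·20 = 2450.4 mm
m = ρ·(πd²/4)·L = 7850 × 55.418×10⁻⁶ m² × 2.4504 m = 1.066 kg
f_n = ½√(k/m) = 0.5·√(43329/1.066) = 0.5·√(40646) = 100.8 Hz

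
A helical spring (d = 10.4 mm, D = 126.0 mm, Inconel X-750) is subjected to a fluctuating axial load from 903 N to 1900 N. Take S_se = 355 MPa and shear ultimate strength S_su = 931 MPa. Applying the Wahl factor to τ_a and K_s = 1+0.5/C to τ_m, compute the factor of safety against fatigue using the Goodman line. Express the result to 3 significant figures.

C = D/d = 126.0/10.4 = 12.1154; K_W = (4C−1)/(4C−4)+0.615/C = 1.1182; K_s = 1+0.5/C = 1.0413
F_a = (F_max−F_min)/2 = 498.5 N; F_m = (F_max+F_min)/2 = 1401.5 N
τ_a = K_W·8F_aD/(πd³) = 1.1182 × 142.19 = 159 MPa
τ_m = K_s·8F_mD/(πd³) = 1.0413 × 399.76 = 416.26 MPa
Goodman: 1/n_f = τ_a/S_se + τ_m/S_su = 159/355 + 416.26/931 = 0.44790 + 0.44711 = 0.89501
n_f = 1/0.89501 = 1.117

1.12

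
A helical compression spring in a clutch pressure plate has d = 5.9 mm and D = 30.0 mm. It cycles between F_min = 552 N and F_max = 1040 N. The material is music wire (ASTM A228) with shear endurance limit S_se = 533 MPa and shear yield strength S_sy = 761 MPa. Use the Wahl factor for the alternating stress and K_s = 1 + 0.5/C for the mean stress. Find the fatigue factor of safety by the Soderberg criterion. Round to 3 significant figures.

1.54

C = D/d = 30.0/5.9 = 5.0847; K_W = (4C−1)/(4C−4)+0.615/C = 1.3046; K_s = 1+0.5/C = 1.0983
F_a = (F_max−F_min)/2 = 244 N; F_m = (F_max+F_min)/2 = 796 N
τ_a = K_W·8F_aD/(πd³) = 1.3046 × 90.76 = 118.4 MPa
τ_m = K_s·8F_mD/(πd³) = 1.0983 × 296.09 = 325.2 MPa
Soderberg: 1/n_f = τ_a/S_se + τ_m/S_sy = 118.4/533 + 325.2/761 = 0.22214 + 0.42733 = 0.64948
n_f = 1/0.64948 = 1.54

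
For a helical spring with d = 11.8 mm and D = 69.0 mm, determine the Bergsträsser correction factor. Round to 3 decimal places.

C = D/d = 69.0/11.8 = 5.8475
K_B = (4C+2)/(4C−3) = 25.390/20.390 = 1.2452

1.245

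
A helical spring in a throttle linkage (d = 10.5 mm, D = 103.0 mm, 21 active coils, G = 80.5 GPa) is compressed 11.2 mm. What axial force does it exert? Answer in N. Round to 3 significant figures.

k = Gd⁴/(8D³N_a) = (80.5×10³)(10.5⁴)/(8·103.0³·21) = 5.3301 N/mm
F = k·δ = 5.3301 × 11.2 = 59.697 N

59.7 N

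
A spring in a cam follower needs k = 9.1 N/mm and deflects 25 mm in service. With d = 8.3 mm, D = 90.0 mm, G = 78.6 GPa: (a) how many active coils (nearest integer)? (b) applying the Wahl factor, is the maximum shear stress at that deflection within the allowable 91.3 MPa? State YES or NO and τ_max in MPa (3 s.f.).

(a) 7 coils; (b) NO, τ_max = 104 MPa

N_a = Gd⁴/(8D³k) = (78.6×10³)(8.3⁴)/(8·90.0³·9.1) = 7.029 → N_a = 7
Actual rate k = Gd⁴/(8D³·7) = 9.1373 N/mm
Working load F = kδ = 9.1373·25 = 228.43 N
C = 90.0/8.3 = 10.8434; K_W = (4C−1)/(4C−4)+0.615/C = 1.1329
τ_max = K_W·8FD/(πd³) = 1.1329·91.56 = 103.73 MPa
τ_max > 91.3 MPa → exceeds allowable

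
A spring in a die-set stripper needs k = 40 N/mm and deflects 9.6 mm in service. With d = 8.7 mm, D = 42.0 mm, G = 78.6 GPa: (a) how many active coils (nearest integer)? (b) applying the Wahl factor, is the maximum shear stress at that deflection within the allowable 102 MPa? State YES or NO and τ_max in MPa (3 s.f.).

N_a = Gd⁴/(8D³k) = (78.6×10³)(8.7⁴)/(8·42.0³·40) = 18.99 → N_a = 19
Actual rate k = Gd⁴/(8D³·19) = 39.986 N/mm
Working load F = kδ = 39.986·9.6 = 383.87 N
C = 42.0/8.7 = 4.8276; K_W = (4C−1)/(4C−4)+0.615/C = 1.3233
τ_max = K_W·8FD/(πd³) = 1.3233·62.346 = 82.505 MPa
τ_max ≤ 102 MPa → acceptable

(a) 19 coils; (b) YES, τ_max = 82.5 MPa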